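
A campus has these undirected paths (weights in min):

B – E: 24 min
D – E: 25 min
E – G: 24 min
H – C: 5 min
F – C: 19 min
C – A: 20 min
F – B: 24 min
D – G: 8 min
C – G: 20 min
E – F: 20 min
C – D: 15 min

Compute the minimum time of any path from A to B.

Settle nodes by increasing distance from A:
A: 0
C: 20  (via A)
H: 25  (via C)
D: 35  (via C)
F: 39  (via C)
G: 40  (via C)
E: 59  (via F)
B: 63  (via F)
Shortest route: A → C → F → B = 63 min.

63 min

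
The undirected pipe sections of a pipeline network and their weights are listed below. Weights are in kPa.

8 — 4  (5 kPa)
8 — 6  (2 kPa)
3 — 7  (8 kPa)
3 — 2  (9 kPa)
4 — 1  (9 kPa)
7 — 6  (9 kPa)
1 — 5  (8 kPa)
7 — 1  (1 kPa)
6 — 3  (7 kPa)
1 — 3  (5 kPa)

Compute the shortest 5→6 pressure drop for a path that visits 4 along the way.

24 kPa

Best 5 to 4: 5–1–4 costing 17
Best 4 to 6: 4–8–6 costing 7
Total via 4: 17 + 7 = 24 kPa.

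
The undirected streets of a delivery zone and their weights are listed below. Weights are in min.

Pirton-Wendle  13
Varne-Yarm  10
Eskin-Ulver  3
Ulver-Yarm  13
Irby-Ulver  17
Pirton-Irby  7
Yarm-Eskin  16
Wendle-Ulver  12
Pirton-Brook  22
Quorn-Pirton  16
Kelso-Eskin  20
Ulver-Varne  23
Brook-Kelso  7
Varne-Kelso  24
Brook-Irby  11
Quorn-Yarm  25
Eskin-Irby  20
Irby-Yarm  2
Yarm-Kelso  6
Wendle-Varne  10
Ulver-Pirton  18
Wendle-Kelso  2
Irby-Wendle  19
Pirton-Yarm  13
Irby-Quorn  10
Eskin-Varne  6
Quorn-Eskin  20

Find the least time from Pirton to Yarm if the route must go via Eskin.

Best Pirton to Eskin: Pirton–Ulver–Eskin costing 21
Best Eskin to Yarm: Eskin–Yarm costing 16
Total via Eskin: 21 + 16 = 37 min.

37 min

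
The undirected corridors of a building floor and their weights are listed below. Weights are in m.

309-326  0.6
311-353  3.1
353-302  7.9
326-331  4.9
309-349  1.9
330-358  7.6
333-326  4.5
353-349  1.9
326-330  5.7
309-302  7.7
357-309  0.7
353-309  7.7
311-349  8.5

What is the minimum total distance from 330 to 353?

Settle nodes by increasing distance from 330:
330: 0
326: 5.7  (via 330)
309: 6.3  (via 326)
357: 7  (via 309)
358: 7.6  (via 330)
349: 8.2  (via 309)
353: 10.1  (via 349)
Shortest route: 330–326–309–349–353 = 10.1 m.

10.1 m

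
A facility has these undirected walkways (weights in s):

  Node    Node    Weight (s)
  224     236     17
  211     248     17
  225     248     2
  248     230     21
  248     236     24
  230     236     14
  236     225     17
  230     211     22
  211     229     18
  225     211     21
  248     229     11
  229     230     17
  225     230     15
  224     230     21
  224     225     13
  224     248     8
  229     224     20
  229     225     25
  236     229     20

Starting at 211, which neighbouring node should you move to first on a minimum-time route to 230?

Enumerating some paths:
211 → 229 → 230: 18+17 = 35
211 → 230: 22 = 22
211 → 248 → 225 → 230: 17+2+15 = 34
211 → 225 → 230: 21+15 = 36
Cheapest is 211 → 230 at 22 s.
So from 211 the first move is to 230.

230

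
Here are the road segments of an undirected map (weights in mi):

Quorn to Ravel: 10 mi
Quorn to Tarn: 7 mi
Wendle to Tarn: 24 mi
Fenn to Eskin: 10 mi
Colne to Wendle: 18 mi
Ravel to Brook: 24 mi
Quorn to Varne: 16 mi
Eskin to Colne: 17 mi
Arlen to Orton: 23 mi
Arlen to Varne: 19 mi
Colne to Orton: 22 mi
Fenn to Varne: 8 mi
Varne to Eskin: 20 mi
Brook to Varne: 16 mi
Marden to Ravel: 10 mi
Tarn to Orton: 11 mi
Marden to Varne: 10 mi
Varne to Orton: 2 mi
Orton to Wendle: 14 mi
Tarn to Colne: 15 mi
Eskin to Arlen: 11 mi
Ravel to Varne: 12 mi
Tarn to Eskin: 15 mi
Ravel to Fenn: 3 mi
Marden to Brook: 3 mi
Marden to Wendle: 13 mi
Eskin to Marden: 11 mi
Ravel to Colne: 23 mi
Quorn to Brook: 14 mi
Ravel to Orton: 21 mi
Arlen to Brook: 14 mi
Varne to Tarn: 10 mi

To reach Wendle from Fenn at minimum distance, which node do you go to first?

Varne

Compare a few routes:
Fenn - Ravel - Marden - Wendle: 3+10+13 = 26
Fenn - Varne - Orton - Wendle: 8+2+14 = 24
The minimum is 24 mi via Fenn - Varne - Orton - Wendle.
So from Fenn the first move is to Varne.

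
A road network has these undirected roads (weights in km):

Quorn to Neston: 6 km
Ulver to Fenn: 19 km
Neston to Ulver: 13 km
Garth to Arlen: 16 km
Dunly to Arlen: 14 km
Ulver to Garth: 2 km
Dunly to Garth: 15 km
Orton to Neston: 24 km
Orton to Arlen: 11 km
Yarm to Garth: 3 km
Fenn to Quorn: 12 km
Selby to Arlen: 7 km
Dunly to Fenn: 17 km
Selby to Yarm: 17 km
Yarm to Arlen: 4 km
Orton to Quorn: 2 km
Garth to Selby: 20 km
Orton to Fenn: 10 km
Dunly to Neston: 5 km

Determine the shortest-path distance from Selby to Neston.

26 km

Running Dijkstra from Selby:
Selby: 0
Arlen: 7  (via Selby)
Yarm: 11  (via Arlen)
Garth: 14  (via Yarm)
Ulver: 16  (via Garth)
Orton: 18  (via Arlen)
Quorn: 20  (via Orton)
Dunly: 21  (via Arlen)
Neston: 26  (via Quorn)
Shortest route: Selby → Arlen → Orton → Quorn → Neston = 26 km.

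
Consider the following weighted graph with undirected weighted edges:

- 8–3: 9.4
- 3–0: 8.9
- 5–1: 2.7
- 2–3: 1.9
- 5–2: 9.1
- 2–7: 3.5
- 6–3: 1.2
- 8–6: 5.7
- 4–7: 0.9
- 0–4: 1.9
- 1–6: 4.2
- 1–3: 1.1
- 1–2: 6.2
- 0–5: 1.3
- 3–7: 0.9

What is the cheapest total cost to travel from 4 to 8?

8.7

Shortest distances from 4:
4: 0
7: 0.9  (via 4)
3: 1.8  (via 7)
0: 1.9  (via 4)
1: 2.9  (via 3)
6: 3  (via 3)
5: 3.2  (via 0)
2: 3.7  (via 3)
8: 8.7  (via 6)
Shortest route: 4–7–3–6–8 = 8.7.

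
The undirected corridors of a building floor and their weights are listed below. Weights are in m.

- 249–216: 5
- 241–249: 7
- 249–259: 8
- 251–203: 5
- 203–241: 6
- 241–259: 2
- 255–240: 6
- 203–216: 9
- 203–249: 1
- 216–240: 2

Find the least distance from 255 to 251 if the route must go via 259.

Best 255 to 259: 255 → 240 → 216 → 249 → 259 costing 21
Best 259 to 251: 259 → 241 → 203 → 251 costing 13
Total via 259: 21 + 13 = 34 m.

34 m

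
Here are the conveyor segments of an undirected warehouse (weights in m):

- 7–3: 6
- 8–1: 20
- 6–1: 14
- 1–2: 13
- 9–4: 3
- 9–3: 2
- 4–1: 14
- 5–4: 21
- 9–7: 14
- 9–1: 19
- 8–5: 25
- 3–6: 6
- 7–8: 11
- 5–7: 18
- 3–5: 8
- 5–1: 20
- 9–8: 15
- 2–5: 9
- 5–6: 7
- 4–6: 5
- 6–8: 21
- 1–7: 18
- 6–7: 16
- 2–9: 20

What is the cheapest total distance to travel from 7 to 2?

23 m

Enumerating some paths:
7 - 3 - 5 - 2: 6+8+9 = 23
7 - 5 - 2: 18+9 = 27
Cheapest is 7 - 3 - 5 - 2 at 23 m.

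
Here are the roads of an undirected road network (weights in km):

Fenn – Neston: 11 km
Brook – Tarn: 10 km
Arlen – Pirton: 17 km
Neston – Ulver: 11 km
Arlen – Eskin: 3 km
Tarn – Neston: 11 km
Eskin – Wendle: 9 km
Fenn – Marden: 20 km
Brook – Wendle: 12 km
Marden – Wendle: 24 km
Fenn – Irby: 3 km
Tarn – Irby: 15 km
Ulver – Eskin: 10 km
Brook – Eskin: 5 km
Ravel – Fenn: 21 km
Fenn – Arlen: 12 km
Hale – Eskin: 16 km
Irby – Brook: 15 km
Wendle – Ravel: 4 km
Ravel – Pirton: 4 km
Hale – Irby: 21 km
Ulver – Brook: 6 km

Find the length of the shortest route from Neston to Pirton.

Shortest distances from Neston:
Neston: 0
Tarn: 11  (via Neston)
Fenn: 11  (via Neston)
Ulver: 11  (via Neston)
Irby: 14  (via Fenn)
Brook: 17  (via Ulver)
Eskin: 21  (via Ulver)
Arlen: 23  (via Fenn)
Wendle: 29  (via Brook)
Marden: 31  (via Fenn)
Ravel: 32  (via Fenn)
Hale: 35  (via Irby)
Pirton: 36  (via Ravel)
Shortest route: Neston–Fenn–Ravel–Pirton = 36 km.

36 km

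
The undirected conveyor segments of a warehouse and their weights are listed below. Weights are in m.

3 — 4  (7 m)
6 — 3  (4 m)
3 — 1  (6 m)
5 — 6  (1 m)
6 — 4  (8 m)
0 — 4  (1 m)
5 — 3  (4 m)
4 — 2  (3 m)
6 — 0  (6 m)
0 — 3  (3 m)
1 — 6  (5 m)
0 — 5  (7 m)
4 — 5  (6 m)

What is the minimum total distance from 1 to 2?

13 m

Settle nodes by increasing distance from 1:
1: 0
6: 5  (via 1)
3: 6  (via 1)
5: 6  (via 6)
0: 9  (via 3)
4: 10  (via 0)
2: 13  (via 4)
Shortest route: 1–3–0–4–2 = 13 m.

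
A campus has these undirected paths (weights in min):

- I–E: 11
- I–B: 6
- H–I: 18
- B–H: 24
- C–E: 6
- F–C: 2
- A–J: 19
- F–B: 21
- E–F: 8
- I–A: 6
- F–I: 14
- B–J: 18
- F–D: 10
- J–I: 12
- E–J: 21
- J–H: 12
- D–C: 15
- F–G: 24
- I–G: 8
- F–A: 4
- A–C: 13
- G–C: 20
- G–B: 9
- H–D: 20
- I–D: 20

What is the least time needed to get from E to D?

18 min

Enumerating some paths:
E → C → D: 6+15 = 21
E → F → C → D: 8+2+15 = 25
E → I → D: 11+20 = 31
E → F → D: 8+10 = 18
The minimum is 18 min via E → F → D.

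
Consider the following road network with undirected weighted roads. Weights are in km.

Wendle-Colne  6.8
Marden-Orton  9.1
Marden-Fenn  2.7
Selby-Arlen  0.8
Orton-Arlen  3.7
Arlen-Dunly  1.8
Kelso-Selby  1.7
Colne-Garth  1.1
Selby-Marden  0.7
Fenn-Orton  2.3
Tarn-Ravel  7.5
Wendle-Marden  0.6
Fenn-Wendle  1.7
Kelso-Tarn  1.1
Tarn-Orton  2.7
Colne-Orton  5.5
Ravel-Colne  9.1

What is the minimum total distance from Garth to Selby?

9.2 km

Settle nodes by increasing distance from Garth:
Garth: 0
Colne: 1.1  (via Garth)
Orton: 6.6  (via Colne)
Wendle: 7.9  (via Colne)
Marden: 8.5  (via Wendle)
Fenn: 8.9  (via Orton)
Selby: 9.2  (via Marden)
Shortest route: Garth → Colne → Wendle → Marden → Selby = 9.2 km.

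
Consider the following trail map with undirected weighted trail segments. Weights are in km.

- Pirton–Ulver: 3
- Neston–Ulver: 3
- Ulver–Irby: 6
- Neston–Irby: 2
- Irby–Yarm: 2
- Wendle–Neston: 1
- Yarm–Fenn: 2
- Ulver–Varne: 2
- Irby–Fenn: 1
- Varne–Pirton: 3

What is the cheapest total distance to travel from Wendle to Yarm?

5 km

Settle nodes by increasing distance from Wendle:
Wendle: 0
Neston: 1  (via Wendle)
Irby: 3  (via Neston)
Fenn: 4  (via Irby)
Ulver: 4  (via Neston)
Yarm: 5  (via Irby)
Shortest route: Wendle–Neston–Irby–Yarm = 5 km.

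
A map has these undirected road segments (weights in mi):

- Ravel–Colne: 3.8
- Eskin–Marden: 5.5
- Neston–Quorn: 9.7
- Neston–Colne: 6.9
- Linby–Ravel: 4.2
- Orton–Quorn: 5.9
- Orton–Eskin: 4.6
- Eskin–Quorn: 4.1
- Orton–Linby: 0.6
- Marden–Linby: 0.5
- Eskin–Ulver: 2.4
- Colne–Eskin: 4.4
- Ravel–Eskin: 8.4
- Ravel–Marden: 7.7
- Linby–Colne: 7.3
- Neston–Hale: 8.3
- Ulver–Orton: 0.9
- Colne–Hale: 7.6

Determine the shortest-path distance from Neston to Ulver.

Compare a few routes:
Neston–Colne–Eskin–Ulver: 6.9+4.4+2.4 = 13.7
Neston–Colne–Ravel–Linby–Orton–Ulver: 6.9+3.8+4.2+0.6+0.9 = 16.4
Neston–Quorn–Eskin–Ulver: 9.7+4.1+2.4 = 16.2
Neston–Colne–Linby–Orton–Ulver: 6.9+7.3+0.6+0.9 = 15.7
The minimum is 13.7 mi via Neston–Colne–Eskin–Ulver.

13.7 mi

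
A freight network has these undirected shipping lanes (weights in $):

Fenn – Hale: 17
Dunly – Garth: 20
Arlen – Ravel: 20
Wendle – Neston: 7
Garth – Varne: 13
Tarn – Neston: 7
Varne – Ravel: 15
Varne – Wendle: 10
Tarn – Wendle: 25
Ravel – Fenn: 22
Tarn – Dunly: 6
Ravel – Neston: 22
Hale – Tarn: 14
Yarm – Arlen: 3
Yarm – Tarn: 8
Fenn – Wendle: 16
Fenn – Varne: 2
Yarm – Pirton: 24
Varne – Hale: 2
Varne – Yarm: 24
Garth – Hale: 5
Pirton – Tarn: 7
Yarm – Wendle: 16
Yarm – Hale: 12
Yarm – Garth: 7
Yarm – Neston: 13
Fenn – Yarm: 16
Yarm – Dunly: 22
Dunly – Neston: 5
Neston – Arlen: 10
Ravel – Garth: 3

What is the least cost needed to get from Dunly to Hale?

$20

Enumerating some paths:
Dunly → Tarn → Hale: 6+14 = 20
Dunly → Tarn → Yarm → Hale: 6+8+12 = 26
Dunly → Garth → Hale: 20+5 = 25
Dunly → Neston → Wendle → Varne → Hale: 5+7+10+2 = 24
The minimum is $20 via Dunly → Tarn → Hale.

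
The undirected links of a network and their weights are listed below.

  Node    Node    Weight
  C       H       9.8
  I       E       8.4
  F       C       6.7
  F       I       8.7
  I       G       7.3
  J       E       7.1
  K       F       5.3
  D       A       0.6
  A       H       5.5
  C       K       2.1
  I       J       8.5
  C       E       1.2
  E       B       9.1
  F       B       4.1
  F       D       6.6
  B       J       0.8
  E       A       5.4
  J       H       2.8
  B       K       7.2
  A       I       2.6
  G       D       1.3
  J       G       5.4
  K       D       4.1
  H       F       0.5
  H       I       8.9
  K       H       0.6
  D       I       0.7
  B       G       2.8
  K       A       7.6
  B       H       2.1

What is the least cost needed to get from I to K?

4.8

Shortest distances from I:
I: 0
D: 0.7  (via I)
A: 1.3  (via D)
G: 2  (via D)
B: 4.8  (via G)
K: 4.8  (via D)
Shortest route: I → D → K = 4.8.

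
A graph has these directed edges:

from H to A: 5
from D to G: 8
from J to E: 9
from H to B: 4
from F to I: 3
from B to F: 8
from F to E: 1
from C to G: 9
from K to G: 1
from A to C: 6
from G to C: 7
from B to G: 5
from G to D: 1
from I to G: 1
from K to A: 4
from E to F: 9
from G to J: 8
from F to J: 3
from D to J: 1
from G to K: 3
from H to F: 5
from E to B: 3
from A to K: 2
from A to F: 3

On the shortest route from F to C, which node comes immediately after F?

Enumerating some paths:
F → I → G → C: 3+1+7 = 11
F → E → B → G → C: 1+3+5+7 = 16
Cheapest is F → I → G → C at 11.
So from F the first move is to I.

I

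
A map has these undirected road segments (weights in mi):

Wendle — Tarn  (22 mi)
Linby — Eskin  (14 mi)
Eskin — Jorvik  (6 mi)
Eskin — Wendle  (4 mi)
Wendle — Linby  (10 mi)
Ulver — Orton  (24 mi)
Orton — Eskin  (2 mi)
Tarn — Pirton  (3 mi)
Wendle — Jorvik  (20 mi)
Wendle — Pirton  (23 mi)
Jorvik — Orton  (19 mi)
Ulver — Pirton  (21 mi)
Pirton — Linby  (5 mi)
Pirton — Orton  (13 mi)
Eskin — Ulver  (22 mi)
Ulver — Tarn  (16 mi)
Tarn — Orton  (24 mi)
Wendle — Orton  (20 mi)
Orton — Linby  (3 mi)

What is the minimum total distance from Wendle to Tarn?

17 mi

Enumerating some paths:
Wendle → Linby → Pirton → Tarn: 10+5+3 = 18
Wendle → Eskin → Orton → Linby → Pirton → Tarn: 4+2+3+5+3 = 17
Cheapest is Wendle → Eskin → Orton → Linby → Pirton → Tarn at 17 mi.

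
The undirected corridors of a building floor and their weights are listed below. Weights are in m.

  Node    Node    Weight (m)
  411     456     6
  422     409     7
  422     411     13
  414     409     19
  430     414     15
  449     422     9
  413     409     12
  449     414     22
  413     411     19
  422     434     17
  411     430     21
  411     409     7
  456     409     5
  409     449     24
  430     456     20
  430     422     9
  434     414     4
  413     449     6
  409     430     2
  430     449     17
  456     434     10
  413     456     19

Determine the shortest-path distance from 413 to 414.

Compare a few routes:
413 → 409 → 430 → 414: 12+2+15 = 29
413 → 449 → 414: 6+22 = 28
413 → 409 → 414: 12+19 = 31
The minimum is 28 m via 413 → 449 → 414.

28 m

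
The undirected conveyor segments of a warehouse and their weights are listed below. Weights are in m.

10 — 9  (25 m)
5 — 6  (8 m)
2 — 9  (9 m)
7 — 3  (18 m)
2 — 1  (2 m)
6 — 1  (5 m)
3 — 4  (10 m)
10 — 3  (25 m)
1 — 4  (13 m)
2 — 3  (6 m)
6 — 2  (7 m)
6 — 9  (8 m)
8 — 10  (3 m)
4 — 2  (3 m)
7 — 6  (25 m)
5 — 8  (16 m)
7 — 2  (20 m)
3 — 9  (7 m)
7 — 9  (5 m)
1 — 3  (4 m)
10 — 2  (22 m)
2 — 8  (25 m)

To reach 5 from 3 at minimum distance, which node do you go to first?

Candidate routes:
3 - 2 - 1 - 6 - 5: 6+2+5+8 = 21
3 - 1 - 6 - 5: 4+5+8 = 17
3 - 1 - 2 - 6 - 5: 4+2+7+8 = 21
3 - 2 - 6 - 5: 6+7+8 = 21
Cheapest is 3 - 1 - 6 - 5 at 17 m.
So from 3 the first move is to 1.

1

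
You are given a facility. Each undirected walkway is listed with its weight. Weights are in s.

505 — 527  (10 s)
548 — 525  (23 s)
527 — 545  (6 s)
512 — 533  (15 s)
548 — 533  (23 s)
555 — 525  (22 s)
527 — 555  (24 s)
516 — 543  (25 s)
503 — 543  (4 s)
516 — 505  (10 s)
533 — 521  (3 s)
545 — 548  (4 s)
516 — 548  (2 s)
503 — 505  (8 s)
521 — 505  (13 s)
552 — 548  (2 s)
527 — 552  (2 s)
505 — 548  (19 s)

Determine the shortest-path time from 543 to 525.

47 s

Running Dijkstra from 543:
543: 0
503: 4  (via 543)
505: 12  (via 503)
516: 22  (via 505)
527: 22  (via 505)
552: 24  (via 527)
548: 24  (via 516)
521: 25  (via 505)
545: 28  (via 527)
533: 28  (via 521)
512: 43  (via 533)
555: 46  (via 527)
525: 47  (via 548)
Shortest route: 543–503–505–516–548–525 = 47 s.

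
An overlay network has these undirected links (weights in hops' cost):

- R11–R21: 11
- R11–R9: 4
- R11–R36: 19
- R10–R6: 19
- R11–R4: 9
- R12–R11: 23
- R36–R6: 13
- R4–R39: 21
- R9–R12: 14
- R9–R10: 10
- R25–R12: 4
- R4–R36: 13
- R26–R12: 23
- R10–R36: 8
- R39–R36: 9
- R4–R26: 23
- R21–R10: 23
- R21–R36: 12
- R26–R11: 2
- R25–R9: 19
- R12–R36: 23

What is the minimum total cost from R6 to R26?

34 hops' cost

Running Dijkstra from R6:
R6: 0
R36: 13  (via R6)
R10: 19  (via R6)
R39: 22  (via R36)
R21: 25  (via R36)
R4: 26  (via R36)
R9: 29  (via R10)
R11: 32  (via R36)
R26: 34  (via R11)
Shortest route: R6–R36–R11–R26 = 34 hops' cost.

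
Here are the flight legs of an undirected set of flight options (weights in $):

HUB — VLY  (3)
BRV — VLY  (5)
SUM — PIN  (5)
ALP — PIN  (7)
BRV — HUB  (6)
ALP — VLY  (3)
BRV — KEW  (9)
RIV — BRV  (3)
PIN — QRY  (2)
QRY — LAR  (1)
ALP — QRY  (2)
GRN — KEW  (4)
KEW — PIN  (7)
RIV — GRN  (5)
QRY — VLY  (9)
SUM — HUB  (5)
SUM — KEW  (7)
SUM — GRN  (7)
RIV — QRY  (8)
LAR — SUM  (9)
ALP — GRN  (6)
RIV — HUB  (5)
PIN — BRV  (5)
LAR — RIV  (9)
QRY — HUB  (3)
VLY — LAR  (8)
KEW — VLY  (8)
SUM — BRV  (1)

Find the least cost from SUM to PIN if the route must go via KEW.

$14

Shortest SUM→KEW: SUM → KEW = 7
Best KEW to PIN: KEW → PIN costing 7
Total via KEW: 7 + 7 = $14.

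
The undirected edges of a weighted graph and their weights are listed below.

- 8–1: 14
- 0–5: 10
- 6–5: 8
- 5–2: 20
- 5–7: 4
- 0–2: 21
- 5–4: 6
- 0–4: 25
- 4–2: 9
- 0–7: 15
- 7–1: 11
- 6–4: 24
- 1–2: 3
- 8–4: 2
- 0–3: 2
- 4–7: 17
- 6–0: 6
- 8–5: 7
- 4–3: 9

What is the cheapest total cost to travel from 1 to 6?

Settle nodes by increasing distance from 1:
1: 0
2: 3  (via 1)
7: 11  (via 1)
4: 12  (via 2)
8: 14  (via 1)
5: 15  (via 7)
3: 21  (via 4)
0: 23  (via 3)
6: 23  (via 5)
Shortest route: 1 → 7 → 5 → 6 = 23.

23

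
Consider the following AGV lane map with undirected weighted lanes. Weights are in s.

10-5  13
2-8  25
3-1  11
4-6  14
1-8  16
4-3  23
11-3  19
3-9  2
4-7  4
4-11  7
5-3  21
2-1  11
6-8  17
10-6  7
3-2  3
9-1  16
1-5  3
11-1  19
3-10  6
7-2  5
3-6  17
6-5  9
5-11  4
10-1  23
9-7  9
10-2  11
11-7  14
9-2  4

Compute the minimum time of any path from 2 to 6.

16 s

Shortest distances from 2:
2: 0
3: 3  (via 2)
9: 4  (via 2)
7: 5  (via 2)
4: 9  (via 7)
10: 9  (via 3)
1: 11  (via 2)
5: 14  (via 1)
6: 16  (via 10)
Shortest route: 2–3–10–6 = 16 s.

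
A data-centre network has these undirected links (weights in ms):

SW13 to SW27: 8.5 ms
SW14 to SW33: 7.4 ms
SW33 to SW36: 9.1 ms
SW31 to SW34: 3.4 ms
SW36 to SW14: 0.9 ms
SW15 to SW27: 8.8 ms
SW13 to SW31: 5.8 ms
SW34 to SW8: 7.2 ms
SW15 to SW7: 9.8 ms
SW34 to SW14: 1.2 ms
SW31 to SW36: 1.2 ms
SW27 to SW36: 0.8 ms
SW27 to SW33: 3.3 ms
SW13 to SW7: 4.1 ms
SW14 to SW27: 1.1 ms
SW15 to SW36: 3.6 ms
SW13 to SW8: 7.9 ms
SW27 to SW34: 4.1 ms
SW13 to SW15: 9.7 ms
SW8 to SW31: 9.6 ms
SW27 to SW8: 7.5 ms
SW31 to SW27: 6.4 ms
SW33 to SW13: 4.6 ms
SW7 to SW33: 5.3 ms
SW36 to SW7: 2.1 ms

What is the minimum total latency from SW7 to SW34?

Shortest distances from SW7:
SW7: 0
SW36: 2.1  (via SW7)
SW27: 2.9  (via SW36)
SW14: 3  (via SW36)
SW31: 3.3  (via SW36)
SW13: 4.1  (via SW7)
SW34: 4.2  (via SW14)
Shortest route: SW7 → SW36 → SW14 → SW34 = 4.2 ms.

4.2 ms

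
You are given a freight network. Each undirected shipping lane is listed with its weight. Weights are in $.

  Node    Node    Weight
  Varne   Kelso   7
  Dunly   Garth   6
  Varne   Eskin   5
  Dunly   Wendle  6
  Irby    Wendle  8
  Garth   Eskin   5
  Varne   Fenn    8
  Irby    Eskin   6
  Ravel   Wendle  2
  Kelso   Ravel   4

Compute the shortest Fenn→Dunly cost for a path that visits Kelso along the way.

Best Fenn to Kelso: Fenn–Varne–Kelso costing 15
Shortest Kelso→Dunly: Kelso–Ravel–Wendle–Dunly = 12
Total via Kelso: 15 + 12 = $27.

$27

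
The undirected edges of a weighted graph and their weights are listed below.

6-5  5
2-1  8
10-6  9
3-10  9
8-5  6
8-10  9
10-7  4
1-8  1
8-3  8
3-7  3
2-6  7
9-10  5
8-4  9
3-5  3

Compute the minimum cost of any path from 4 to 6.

Candidate routes:
4 - 8 - 5 - 6: 9+6+5 = 20
4 - 8 - 3 - 5 - 6: 9+8+3+5 = 25
4 - 8 - 10 - 6: 9+9+9 = 27
4 - 8 - 1 - 2 - 6: 9+1+8+7 = 25
The minimum is 20 via 4 - 8 - 5 - 6.

20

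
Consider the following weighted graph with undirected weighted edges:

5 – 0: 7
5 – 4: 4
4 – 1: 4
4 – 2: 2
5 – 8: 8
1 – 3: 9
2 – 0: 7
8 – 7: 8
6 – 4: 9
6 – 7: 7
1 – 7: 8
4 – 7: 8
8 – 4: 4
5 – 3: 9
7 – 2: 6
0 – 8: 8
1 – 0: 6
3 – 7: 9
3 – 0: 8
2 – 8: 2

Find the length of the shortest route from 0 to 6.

Running Dijkstra from 0:
0: 0
1: 6  (via 0)
2: 7  (via 0)
5: 7  (via 0)
3: 8  (via 0)
8: 8  (via 0)
4: 9  (via 2)
7: 13  (via 2)
6: 18  (via 4)
Shortest route: 0 → 2 → 4 → 6 = 18.

18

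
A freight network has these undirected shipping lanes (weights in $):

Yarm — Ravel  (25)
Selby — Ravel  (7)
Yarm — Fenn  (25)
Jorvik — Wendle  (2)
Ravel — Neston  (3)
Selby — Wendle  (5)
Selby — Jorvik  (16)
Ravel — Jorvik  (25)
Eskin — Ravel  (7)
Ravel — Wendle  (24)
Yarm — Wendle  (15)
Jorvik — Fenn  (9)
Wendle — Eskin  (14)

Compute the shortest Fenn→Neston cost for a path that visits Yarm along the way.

Shortest Fenn→Yarm: Fenn–Yarm = 25
Shortest Yarm→Neston: Yarm–Ravel–Neston = 28
Total via Yarm: 25 + 28 = $53.

$53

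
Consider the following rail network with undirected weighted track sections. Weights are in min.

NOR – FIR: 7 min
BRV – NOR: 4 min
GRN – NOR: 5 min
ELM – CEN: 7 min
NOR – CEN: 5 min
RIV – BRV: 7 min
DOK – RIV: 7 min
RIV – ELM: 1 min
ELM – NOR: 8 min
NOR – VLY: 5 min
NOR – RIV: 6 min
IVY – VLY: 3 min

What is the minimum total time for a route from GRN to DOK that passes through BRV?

Best GRN to BRV: GRN–NOR–BRV costing 9
Best BRV to DOK: BRV–RIV–DOK costing 14
Total via BRV: 9 + 14 = 23 min.

23 min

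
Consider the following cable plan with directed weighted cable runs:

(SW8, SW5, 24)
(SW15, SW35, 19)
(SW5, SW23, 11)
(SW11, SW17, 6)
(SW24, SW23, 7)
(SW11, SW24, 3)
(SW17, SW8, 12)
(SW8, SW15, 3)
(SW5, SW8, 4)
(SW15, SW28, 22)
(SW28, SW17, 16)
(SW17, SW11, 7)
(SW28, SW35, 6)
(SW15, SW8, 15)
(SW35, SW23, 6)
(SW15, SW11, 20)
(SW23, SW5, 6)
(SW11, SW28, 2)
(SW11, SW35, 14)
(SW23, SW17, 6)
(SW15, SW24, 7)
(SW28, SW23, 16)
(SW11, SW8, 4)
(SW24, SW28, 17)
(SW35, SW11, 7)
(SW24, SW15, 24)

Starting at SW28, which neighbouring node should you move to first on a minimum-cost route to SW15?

SW35

Enumerating some paths:
SW28–SW35–SW23–SW5–SW8–SW15: 6+6+6+4+3 = 25
SW28–SW35–SW11–SW8–SW15: 6+7+4+3 = 20
Cheapest is SW28–SW35–SW11–SW8–SW15 at 20.
So from SW28 the first move is to SW35.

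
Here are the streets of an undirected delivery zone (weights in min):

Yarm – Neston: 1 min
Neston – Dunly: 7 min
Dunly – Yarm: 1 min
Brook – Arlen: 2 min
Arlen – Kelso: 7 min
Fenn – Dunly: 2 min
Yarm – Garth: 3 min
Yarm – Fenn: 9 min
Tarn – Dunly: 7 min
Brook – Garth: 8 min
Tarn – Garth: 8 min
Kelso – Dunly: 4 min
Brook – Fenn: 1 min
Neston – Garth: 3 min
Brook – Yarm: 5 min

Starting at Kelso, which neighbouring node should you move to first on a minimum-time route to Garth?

Dunly

Enumerating some paths:
Kelso - Dunly - Neston - Garth: 4+7+3 = 14
Kelso - Dunly - Yarm - Garth: 4+1+3 = 8
Kelso - Dunly - Yarm - Neston - Garth: 4+1+1+3 = 9
Cheapest is Kelso - Dunly - Yarm - Garth at 8 min.
So from Kelso the first move is to Dunly.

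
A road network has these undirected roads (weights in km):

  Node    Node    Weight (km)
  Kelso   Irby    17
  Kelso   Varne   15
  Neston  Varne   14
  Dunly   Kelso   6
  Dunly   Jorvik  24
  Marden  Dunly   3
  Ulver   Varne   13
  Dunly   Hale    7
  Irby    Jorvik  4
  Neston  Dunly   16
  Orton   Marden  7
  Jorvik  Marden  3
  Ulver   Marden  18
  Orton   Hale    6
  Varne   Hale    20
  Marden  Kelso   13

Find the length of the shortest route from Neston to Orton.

Enumerating some paths:
Neston - Dunly - Marden - Orton: 16+3+7 = 26
Neston - Dunly - Hale - Orton: 16+7+6 = 29
Neston - Varne - Hale - Orton: 14+20+6 = 40
Cheapest is Neston - Dunly - Marden - Orton at 26 km.

26 km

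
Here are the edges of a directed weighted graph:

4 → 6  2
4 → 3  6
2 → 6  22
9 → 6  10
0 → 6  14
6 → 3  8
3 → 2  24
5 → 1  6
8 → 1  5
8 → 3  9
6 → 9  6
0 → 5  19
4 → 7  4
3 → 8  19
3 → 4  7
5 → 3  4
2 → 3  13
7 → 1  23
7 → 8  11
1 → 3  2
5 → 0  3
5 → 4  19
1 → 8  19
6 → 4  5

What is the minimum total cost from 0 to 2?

Compare a few routes:
0 → 5 → 3 → 2: 19+4+24 = 47
0 → 6 → 3 → 2: 14+8+24 = 46
0 → 6 → 4 → 3 → 2: 14+5+6+24 = 49
Cheapest is 0 → 6 → 3 → 2 at 46.

46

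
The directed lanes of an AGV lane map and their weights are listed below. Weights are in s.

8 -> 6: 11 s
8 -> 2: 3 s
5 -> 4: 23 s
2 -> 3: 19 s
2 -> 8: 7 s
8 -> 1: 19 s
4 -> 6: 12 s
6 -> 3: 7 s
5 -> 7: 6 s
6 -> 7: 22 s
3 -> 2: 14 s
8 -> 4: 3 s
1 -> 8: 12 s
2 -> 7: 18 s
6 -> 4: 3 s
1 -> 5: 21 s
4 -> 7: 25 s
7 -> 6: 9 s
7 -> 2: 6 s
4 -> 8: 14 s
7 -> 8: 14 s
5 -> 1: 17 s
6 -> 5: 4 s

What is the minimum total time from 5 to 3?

22 s

Settle nodes by increasing distance from 5:
5: 0
7: 6  (via 5)
2: 12  (via 7)
6: 15  (via 7)
1: 17  (via 5)
4: 18  (via 6)
8: 19  (via 2)
3: 22  (via 6)
Shortest route: 5 → 7 → 6 → 3 = 22 s.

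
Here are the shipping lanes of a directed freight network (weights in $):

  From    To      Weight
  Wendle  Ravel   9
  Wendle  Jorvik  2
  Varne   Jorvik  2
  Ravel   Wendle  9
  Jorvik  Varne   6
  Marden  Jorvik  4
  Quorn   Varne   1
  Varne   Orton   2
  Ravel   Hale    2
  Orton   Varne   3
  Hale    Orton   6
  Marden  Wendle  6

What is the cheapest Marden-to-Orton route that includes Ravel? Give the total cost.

$23

Best Marden to Ravel: Marden–Wendle–Ravel costing 15
Shortest Ravel→Orton: Ravel–Hale–Orton = 8
Total via Ravel: 15 + 8 = $23.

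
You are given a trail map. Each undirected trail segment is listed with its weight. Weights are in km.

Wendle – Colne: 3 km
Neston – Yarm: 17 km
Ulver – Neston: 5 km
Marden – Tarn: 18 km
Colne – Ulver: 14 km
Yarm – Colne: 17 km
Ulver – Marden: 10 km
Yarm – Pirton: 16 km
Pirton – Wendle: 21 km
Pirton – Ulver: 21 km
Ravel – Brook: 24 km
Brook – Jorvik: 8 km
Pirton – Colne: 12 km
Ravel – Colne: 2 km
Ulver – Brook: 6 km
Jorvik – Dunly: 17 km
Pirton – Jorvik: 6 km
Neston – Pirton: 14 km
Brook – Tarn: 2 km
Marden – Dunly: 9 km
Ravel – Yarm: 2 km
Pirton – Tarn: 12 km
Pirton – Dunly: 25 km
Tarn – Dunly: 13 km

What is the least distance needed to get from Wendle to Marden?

27 km

Settle nodes by increasing distance from Wendle:
Wendle: 0
Colne: 3  (via Wendle)
Ravel: 5  (via Colne)
Yarm: 7  (via Ravel)
Pirton: 15  (via Colne)
Ulver: 17  (via Colne)
Jorvik: 21  (via Pirton)
Neston: 22  (via Ulver)
Brook: 23  (via Ulver)
Tarn: 25  (via Brook)
Marden: 27  (via Ulver)
Shortest route: Wendle → Colne → Ulver → Marden = 27 km.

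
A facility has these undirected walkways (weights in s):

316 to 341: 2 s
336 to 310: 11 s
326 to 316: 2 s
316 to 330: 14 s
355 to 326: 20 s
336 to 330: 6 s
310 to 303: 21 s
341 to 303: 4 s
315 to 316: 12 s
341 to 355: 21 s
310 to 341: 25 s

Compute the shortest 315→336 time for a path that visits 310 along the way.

50 s

Best 315 to 310: 315 → 316 → 341 → 310 costing 39
Shortest 310→336: 310 → 336 = 11
Total via 310: 39 + 11 = 50 s.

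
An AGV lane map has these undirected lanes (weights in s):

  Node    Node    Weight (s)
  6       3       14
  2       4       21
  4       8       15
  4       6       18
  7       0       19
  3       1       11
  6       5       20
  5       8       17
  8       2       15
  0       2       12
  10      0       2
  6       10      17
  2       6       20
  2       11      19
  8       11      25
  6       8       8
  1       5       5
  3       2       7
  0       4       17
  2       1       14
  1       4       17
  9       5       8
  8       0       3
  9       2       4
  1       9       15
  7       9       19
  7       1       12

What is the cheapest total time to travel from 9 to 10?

18 s

Running Dijkstra from 9:
9: 0
2: 4  (via 9)
5: 8  (via 9)
3: 11  (via 2)
1: 13  (via 5)
0: 16  (via 2)
10: 18  (via 0)
Shortest route: 9 → 2 → 0 → 10 = 18 s.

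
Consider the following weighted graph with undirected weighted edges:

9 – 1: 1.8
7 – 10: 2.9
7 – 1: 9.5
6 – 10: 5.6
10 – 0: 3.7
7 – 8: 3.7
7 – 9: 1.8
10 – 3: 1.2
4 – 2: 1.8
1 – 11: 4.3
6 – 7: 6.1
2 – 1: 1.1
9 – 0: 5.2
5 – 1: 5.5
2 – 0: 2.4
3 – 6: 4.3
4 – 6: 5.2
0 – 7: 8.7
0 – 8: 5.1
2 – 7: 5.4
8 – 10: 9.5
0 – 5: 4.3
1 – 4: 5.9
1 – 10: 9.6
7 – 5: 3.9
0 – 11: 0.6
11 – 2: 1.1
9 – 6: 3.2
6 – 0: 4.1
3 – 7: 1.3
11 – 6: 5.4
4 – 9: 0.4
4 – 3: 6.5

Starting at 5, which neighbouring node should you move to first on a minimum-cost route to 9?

7

Compare a few routes:
5 → 7 → 9: 3.9+1.8 = 5.7
5 → 1 → 9: 5.5+1.8 = 7.3
Cheapest is 5 → 7 → 9 at 5.7.
So from 5 the first move is to 7.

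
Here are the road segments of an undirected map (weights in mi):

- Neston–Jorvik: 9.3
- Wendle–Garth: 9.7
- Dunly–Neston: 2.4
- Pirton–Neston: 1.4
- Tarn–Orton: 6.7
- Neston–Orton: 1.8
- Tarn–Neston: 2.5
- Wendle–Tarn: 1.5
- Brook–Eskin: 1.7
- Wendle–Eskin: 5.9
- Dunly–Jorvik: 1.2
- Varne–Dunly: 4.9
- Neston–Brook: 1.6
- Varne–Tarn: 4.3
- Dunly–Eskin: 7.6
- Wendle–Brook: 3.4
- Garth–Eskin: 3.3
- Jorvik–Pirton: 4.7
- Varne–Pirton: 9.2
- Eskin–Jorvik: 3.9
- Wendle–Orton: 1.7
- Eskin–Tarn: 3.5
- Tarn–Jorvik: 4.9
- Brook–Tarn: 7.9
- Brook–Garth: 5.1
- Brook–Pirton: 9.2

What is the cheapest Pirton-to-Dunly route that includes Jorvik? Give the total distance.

Best Pirton to Jorvik: Pirton → Jorvik costing 4.7
Shortest Jorvik→Dunly: Jorvik → Dunly = 1.2
Total via Jorvik: 4.7 + 1.2 = 5.9 mi.

5.9 mi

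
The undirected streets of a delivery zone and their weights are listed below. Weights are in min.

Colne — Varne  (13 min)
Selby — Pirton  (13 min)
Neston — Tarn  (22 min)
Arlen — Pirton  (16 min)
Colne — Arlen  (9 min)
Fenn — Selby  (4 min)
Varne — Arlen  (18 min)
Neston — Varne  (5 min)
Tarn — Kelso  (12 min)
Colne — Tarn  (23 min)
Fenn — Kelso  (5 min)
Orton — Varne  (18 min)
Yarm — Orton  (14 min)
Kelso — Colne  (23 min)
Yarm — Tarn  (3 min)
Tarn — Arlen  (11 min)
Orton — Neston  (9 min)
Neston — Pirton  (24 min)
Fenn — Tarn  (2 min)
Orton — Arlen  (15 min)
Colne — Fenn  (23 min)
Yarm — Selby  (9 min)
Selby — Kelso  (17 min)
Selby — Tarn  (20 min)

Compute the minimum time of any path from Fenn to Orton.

19 min

Compare a few routes:
Fenn–Tarn–Yarm–Orton: 2+3+14 = 19
Fenn–Selby–Yarm–Orton: 4+9+14 = 27
Cheapest is Fenn–Tarn–Yarm–Orton at 19 min.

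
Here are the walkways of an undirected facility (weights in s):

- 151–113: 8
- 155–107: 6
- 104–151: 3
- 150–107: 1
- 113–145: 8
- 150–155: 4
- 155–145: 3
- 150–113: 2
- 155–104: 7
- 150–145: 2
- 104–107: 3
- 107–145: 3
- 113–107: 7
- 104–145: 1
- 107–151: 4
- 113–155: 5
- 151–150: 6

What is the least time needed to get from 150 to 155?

Enumerating some paths:
150–107–155: 1+6 = 7
150–145–155: 2+3 = 5
150–155: 4 = 4
Cheapest is 150–155 at 4 s.

4 s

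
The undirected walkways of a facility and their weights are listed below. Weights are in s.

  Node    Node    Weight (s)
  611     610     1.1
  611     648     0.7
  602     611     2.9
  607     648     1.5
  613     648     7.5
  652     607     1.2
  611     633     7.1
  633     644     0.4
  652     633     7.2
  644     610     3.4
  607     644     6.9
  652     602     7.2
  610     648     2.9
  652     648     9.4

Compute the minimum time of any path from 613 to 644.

12.7 s

Shortest distances from 613:
613: 0
648: 7.5  (via 613)
611: 8.2  (via 648)
607: 9  (via 648)
610: 9.3  (via 611)
652: 10.2  (via 607)
602: 11.1  (via 611)
644: 12.7  (via 610)
Shortest route: 613 → 648 → 611 → 610 → 644 = 12.7 s.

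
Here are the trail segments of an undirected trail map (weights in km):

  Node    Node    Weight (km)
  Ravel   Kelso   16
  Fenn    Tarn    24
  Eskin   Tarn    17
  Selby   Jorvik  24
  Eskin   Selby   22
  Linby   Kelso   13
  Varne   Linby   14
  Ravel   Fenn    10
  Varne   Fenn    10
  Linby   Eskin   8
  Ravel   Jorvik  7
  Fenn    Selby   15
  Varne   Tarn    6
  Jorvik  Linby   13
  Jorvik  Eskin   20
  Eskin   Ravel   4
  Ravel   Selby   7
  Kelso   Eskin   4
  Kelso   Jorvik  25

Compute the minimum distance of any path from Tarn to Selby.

28 km

Enumerating some paths:
Tarn - Varne - Fenn - Ravel - Selby: 6+10+10+7 = 33
Tarn - Eskin - Ravel - Selby: 17+4+7 = 28
Tarn - Varne - Fenn - Selby: 6+10+15 = 31
Tarn - Fenn - Selby: 24+15 = 39
Cheapest is Tarn - Eskin - Ravel - Selby at 28 km.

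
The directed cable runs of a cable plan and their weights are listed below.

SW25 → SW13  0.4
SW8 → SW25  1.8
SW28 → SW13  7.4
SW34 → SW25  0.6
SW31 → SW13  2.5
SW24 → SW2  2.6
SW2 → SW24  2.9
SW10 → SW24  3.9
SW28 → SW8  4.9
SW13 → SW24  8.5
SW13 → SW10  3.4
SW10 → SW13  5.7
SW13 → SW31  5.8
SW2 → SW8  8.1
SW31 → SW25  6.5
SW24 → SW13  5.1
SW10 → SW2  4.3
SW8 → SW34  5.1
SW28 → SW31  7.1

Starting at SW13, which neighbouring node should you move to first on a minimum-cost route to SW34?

Enumerating some paths:
SW13 - SW10 - SW24 - SW2 - SW8 - SW34: 3.4+3.9+2.6+8.1+5.1 = 23.1
SW13 - SW10 - SW2 - SW8 - SW34: 3.4+4.3+8.1+5.1 = 20.9
Cheapest is SW13 - SW10 - SW2 - SW8 - SW34 at 20.9.
So from SW13 the first move is to SW10.

SW10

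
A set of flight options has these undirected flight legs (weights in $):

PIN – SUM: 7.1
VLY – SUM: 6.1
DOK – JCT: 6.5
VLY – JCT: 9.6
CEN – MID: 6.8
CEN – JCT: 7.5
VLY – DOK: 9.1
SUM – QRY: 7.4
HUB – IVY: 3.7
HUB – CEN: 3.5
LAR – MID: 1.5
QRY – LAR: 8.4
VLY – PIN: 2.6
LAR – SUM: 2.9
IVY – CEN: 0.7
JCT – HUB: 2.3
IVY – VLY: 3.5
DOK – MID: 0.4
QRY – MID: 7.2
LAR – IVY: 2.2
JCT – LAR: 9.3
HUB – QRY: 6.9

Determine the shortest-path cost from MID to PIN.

Enumerating some paths:
MID - DOK - VLY - PIN: 0.4+9.1+2.6 = 12.1
MID - LAR - SUM - VLY - PIN: 1.5+2.9+6.1+2.6 = 13.1
MID - LAR - IVY - VLY - PIN: 1.5+2.2+3.5+2.6 = 9.8
MID - LAR - SUM - PIN: 1.5+2.9+7.1 = 11.5
The minimum is $9.8 via MID - LAR - IVY - VLY - PIN.

$9.8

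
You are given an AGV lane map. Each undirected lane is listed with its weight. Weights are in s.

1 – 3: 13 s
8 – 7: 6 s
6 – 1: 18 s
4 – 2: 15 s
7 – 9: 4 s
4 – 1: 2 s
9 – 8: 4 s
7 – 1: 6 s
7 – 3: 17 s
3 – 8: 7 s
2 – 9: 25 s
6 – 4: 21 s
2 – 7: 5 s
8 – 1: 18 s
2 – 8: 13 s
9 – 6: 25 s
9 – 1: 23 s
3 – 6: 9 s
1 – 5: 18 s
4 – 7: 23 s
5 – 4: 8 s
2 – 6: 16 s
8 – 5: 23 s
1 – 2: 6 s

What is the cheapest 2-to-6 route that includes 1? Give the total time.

24 s

Shortest 2→1: 2 → 1 = 6
Best 1 to 6: 1 → 6 costing 18
Total via 1: 6 + 18 = 24 s.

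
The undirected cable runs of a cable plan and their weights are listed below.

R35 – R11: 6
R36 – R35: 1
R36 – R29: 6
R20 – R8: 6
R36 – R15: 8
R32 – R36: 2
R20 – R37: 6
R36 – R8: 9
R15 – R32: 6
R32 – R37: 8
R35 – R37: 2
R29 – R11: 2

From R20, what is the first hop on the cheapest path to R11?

R37

Candidate routes:
R20–R37–R35–R36–R29–R11: 6+2+1+6+2 = 17
R20–R37–R35–R11: 6+2+6 = 14
Cheapest is R20–R37–R35–R11 at 14.
So from R20 the first move is to R37.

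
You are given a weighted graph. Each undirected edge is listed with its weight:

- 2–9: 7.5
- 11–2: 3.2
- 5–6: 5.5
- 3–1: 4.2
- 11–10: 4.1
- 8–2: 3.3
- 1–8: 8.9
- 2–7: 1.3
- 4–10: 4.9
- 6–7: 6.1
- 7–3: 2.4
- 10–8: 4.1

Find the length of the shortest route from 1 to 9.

Compare a few routes:
1 - 8 - 2 - 9: 8.9+3.3+7.5 = 19.7
1 - 3 - 7 - 2 - 9: 4.2+2.4+1.3+7.5 = 15.4
1 - 8 - 10 - 11 - 2 - 9: 8.9+4.1+4.1+3.2+7.5 = 27.8
The minimum is 15.4 via 1 - 3 - 7 - 2 - 9.

15.4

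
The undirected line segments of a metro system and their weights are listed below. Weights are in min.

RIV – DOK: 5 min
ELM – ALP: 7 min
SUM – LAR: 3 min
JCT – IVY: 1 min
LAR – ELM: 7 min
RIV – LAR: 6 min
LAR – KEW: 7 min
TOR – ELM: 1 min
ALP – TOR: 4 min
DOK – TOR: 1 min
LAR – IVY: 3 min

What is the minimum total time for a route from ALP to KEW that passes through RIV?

23 min

Shortest ALP→RIV: ALP → TOR → DOK → RIV = 10
Best RIV to KEW: RIV → LAR → KEW costing 13
Total via RIV: 10 + 13 = 23 min.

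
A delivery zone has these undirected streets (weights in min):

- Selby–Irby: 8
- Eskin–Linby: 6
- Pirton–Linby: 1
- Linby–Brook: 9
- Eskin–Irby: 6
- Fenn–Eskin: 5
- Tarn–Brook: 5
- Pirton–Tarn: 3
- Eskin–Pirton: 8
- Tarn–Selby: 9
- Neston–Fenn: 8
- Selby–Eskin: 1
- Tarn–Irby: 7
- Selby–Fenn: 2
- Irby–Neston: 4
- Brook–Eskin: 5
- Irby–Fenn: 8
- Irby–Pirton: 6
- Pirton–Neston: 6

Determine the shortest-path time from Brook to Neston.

Candidate routes:
Brook–Tarn–Pirton–Neston: 5+3+6 = 14
Brook–Eskin–Irby–Neston: 5+6+4 = 15
Cheapest is Brook–Tarn–Pirton–Neston at 14 min.

14 min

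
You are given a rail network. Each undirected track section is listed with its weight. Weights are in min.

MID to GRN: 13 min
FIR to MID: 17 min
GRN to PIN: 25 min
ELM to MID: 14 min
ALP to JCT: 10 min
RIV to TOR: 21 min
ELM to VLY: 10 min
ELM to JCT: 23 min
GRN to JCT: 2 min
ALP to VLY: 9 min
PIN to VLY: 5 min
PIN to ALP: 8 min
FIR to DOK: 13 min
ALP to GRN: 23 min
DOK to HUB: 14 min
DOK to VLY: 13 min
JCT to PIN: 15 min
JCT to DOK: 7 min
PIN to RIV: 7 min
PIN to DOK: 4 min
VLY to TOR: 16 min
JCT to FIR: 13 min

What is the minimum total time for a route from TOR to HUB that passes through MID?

Best TOR to MID: TOR → VLY → ELM → MID costing 40
Best MID to HUB: MID → GRN → JCT → DOK → HUB costing 36
Total via MID: 40 + 36 = 76 min.

76 min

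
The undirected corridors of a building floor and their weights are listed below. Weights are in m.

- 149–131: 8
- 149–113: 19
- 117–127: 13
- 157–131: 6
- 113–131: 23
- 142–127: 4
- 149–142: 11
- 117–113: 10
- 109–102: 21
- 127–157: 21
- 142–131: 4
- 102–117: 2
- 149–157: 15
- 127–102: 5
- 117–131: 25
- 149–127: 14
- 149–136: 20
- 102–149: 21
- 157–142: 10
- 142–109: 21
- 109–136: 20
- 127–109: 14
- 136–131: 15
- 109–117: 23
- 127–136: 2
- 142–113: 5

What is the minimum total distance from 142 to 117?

Settle nodes by increasing distance from 142:
142: 0
131: 4  (via 142)
127: 4  (via 142)
113: 5  (via 142)
136: 6  (via 127)
102: 9  (via 127)
157: 10  (via 142)
149: 11  (via 142)
117: 11  (via 102)
Shortest route: 142–127–102–117 = 11 m.

11 m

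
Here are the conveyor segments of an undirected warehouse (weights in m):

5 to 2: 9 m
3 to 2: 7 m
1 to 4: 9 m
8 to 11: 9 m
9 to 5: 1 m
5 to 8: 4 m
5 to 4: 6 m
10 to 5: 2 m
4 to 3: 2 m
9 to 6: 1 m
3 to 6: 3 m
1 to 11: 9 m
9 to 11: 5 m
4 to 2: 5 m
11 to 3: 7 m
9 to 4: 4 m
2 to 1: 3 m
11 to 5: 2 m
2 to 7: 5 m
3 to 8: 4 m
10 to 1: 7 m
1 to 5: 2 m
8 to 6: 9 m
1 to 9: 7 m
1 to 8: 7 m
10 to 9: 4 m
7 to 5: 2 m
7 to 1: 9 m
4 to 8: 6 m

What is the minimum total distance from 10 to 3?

Candidate routes:
10–9–6–3: 4+1+3 = 8
10–5–9–6–3: 2+1+1+3 = 7
The minimum is 7 m via 10–5–9–6–3.

7 m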